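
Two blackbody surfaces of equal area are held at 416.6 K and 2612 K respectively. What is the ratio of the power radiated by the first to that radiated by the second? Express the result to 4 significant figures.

With equal areas, P₁/P₂ = (T₁/T₂)⁴ = (416.6/2612)⁴ = 6.471×10⁻⁴.

P₁/P₂ ≈ 6.471×10⁻⁴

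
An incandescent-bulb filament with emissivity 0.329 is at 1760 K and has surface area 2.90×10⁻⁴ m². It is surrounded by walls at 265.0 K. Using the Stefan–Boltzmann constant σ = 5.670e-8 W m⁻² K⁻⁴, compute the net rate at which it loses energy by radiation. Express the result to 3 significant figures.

Area A = 2.90×10⁻⁴ m².
Net radiated power P_net = εσA(T⁴ − T₀⁴) = 0.329×5.670×10⁻⁸×2.90×10⁻⁴×(1760⁴ − 265.0⁴).
T⁴ − T₀⁴ = 9.59513×10¹² − 4.93155×10⁹ = 9.59020×10¹² K⁴, so P_net = 51.9 W.

Net loss ≈ 51.9 W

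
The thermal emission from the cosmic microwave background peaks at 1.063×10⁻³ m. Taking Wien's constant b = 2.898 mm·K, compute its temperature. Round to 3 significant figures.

T ≈ 2.73 K

Wien's law gives T = b/λ_max = (2.898×10⁻³ m·K)/(1.063×10⁻³ m) = 2.73 K.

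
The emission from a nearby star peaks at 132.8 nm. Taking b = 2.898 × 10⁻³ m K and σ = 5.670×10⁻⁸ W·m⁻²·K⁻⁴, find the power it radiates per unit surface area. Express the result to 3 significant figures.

Wien's law: T = b/λ_max = 2.898×10⁻³/1.328×10⁻⁷ = 21822.3 K.
Then I = σT⁴ = 5.670×10⁻⁸×(21822.3)⁴ = 1.29×10¹⁰ W/m².

I ≈ 1.29×10¹⁰ W/m²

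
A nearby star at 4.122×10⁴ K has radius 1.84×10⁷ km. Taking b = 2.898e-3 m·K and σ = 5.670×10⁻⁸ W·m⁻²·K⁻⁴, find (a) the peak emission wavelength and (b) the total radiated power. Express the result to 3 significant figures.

(a) λ_max = b/T = 2.898×10⁻³/4.122×10⁴ = 7.031×10⁻⁸ m = 70.3 nm.
Surface area A = 4πR² = 4π(1.84×10¹⁰ m)² = 4.25447×10²¹ m².
(b) P = σAT⁴ = 5.670×10⁻⁸×4.25447×10²¹×(4.122×10⁴)⁴ = 6.96×10³² W.

λ_max ≈ 70.3 nm; P ≈ 6.96×10³² W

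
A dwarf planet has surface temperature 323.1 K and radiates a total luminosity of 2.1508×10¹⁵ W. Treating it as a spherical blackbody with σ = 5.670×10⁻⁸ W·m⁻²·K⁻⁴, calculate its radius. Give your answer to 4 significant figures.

R ≈ 5.263×10⁵ m

L = 4πR²σT⁴ ⇒ R = √(L/(4πσT⁴)).
σT⁴ = 617.918 W/m², so R = √(2.1508×10¹⁵/(4π×617.918)) = 5.263×10⁵ m.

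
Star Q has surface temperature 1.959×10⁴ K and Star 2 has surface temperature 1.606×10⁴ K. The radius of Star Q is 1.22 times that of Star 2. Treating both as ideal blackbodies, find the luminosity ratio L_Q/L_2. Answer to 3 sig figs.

L ∝ R²T⁴, so L_Q/L_2 = (R_Q/R_2)²(T_Q/T_2)⁴ = (1.22)² × (1.959×10⁴/1.606×10⁴)⁴ = 1.4884 × 2.21389 = 3.30.

L_Q/L_2 ≈ 3.30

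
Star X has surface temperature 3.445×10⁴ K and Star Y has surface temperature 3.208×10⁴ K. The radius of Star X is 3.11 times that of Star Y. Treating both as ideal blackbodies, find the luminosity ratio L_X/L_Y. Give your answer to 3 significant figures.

L ∝ R²T⁴, so L_X/L_Y = (R_X/R_Y)²(T_X/T_Y)⁴ = (3.11)² × (3.445×10⁴/3.208×10⁴)⁴ = 9.6721 × 1.32990 = 12.9.

L_X/L_Y ≈ 12.9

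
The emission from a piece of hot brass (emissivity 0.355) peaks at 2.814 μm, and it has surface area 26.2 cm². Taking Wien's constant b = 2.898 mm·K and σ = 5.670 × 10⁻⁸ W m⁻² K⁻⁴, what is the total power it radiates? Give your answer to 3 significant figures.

Wien's law: T = b/λ_max = 2.898×10⁻³/2.814×10⁻⁶ = 1029.85 K.
Area A = 26.2 cm² = 2.62×10⁻³ m².
Then P = εσAT⁴ = 0.355×5.670×10⁻⁸×2.62×10⁻³×(1029.85)⁴ = 59.3 W.

P ≈ 59.3 W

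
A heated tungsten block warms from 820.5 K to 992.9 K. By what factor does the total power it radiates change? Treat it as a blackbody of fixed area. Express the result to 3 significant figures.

P ∝ T⁴, so P₂/P₁ = (T₂/T₁)⁴ = (992.9/820.5)⁴ = (1.21012)⁴ = 2.14.

P₂/P₁ ≈ 2.14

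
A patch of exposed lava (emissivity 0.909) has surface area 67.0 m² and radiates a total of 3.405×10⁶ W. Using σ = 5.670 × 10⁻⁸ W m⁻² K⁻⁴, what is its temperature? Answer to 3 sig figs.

Area A = 67.0 m².
P = εσAT⁴ ⇒ T = (P/(εσA))^(1/4) = (3.405×10⁶/(0.909×5.670×10⁻⁸×67.0))^(1/4) = 996 K.

T ≈ 996 K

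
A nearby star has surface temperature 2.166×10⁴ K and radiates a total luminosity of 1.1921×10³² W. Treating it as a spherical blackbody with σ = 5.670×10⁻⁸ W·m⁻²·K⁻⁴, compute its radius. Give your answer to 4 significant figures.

R ≈ 2.757×10¹⁰ m

L = 4πR²σT⁴ ⇒ R = √(L/(4πσT⁴)).
σT⁴ = 1.24801×10¹⁰ W/m², so R = √(1.1921×10³²/(4π×1.24801×10¹⁰)) = 2.757×10¹⁰ m.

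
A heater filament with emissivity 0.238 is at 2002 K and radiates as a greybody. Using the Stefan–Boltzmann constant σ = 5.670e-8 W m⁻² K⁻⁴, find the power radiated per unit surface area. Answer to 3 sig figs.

Stefan–Boltzmann: I = εσT⁴ = 0.238 × 5.670×10⁻⁸ × (2002)⁴ = 2.17×10⁵ W/m².

I ≈ 2.17×10⁵ W/m²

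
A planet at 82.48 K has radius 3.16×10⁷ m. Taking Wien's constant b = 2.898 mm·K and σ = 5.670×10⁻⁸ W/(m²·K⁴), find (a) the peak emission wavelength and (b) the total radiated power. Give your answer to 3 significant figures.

λ_max ≈ 35.1 μm; P ≈ 3.29×10¹⁶ W

(a) λ_max = b/T = 2.898×10⁻³/82.48 = 3.514×10⁻⁵ m = 35.1 μm.
Surface area A = 4πR² = 4π(3.16×10⁷ m)² = 1.25483×10¹⁶ m².
(b) P = σAT⁴ = 5.670×10⁻⁸×1.25483×10¹⁶×(82.48)⁴ = 3.29×10¹⁶ W.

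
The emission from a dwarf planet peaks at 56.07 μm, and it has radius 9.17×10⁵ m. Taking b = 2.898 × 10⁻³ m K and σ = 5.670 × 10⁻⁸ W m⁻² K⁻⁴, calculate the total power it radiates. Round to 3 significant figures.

Wien's law: T = b/λ_max = 2.898×10⁻³/5.607×10⁻⁵ = 51.6854 K.
Surface area A = 4πR² = 4π(9.17×10⁵ m)² = 1.05669×10¹³ m².
Then P = σAT⁴ = 5.670×10⁻⁸×1.05669×10¹³×(51.6854)⁴ = 4.28×10¹² W.

P ≈ 4.28×10¹² W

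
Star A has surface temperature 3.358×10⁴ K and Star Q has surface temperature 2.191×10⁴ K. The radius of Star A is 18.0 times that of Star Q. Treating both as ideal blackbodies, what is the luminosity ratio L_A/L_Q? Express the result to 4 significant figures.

L ∝ R²T⁴, so L_A/L_Q = (R_A/R_Q)²(T_A/T_Q)⁴ = (18.0)² × (3.358×10⁴/2.191×10⁴)⁴ = 324 × 5.51764 = 1788.

L_A/L_Q ≈ 1788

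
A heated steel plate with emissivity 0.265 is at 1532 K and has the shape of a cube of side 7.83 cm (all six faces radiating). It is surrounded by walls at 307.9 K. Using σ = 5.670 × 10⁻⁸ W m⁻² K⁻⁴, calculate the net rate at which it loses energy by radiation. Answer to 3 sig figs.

Net loss ≈ 3.04×10³ W

Area A = 6s² = 6×(0.0783 m)² = 0.0367853 m².
Net radiated power P_net = εσA(T⁴ − T₀⁴) = 0.265×5.670×10⁻⁸×0.0367853×(1532⁴ − 307.9⁴).
T⁴ − T₀⁴ = 5.50852×10¹² − 8.98750×10⁹ = 5.49953×10¹² K⁴, so P_net = 3.04×10³ W.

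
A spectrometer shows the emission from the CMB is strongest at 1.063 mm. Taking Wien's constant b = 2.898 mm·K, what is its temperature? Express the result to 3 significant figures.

T ≈ 2.73 K

Wien's law gives T = b/λ_max = (2.898×10⁻³ m·K)/(1.063×10⁻³ m) = 2.73 K.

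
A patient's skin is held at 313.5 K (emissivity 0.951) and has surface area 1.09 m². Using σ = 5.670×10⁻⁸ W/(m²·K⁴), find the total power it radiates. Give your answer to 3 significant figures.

Area A = 1.09 m².
P = εσAT⁴ = 0.951 × 5.670×10⁻⁸ × 1.09 × (313.5)⁴ = 568 W.

P ≈ 568 W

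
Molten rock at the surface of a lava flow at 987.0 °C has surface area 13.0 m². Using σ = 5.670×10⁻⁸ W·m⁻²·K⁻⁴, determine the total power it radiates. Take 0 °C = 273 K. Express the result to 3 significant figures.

T = 987.0 °C + 273 = 1260.0 K.
Area A = 13.0 m².
P = σAT⁴ = 5.670×10⁻⁸ × 13.0 × (1260.0)⁴ = 1.86×10⁶ W.

P ≈ 1.86×10⁶ W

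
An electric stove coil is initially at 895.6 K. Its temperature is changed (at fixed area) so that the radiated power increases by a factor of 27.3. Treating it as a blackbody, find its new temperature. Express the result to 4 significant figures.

P ∝ T⁴, so T₂/T₁ = (P₂/P₁)^(1/4) = (27.3)^(1/4) = 2.28581.
T₂ = 895.6 × 2.28581 = 2047 K.

T₂ ≈ 2047 K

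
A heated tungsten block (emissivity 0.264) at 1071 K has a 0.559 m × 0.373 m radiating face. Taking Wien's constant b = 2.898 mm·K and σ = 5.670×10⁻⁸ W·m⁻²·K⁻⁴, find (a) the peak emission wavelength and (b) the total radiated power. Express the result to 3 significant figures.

λ_max ≈ 2.71 μm; P ≈ 4.11×10³ W

(a) λ_max = b/T = 2.898×10⁻³/1071 = 2.706×10⁻⁶ m = 2.71 μm.
Area A = 0.559 × 0.373 = 0.208507 m².
(b) P = εσAT⁴ = 0.264×5.670×10⁻⁸×0.208507×(1071)⁴ = 4.11×10³ W.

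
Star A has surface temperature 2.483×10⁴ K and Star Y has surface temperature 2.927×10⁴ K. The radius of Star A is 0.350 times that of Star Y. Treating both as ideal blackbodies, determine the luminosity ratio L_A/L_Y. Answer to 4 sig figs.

L ∝ R²T⁴, so L_A/L_Y = (R_A/R_Y)²(T_A/T_Y)⁴ = (0.350)² × (2.483×10⁴/2.927×10⁴)⁴ = 0.1225 × 0.517864 = 0.06344.

L_A/L_Y ≈ 0.06344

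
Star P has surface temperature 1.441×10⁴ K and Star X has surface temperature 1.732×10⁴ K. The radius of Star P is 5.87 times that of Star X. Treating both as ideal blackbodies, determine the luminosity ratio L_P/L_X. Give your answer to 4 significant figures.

L_P/L_X ≈ 16.51

L ∝ R²T⁴, so L_P/L_X = (R_P/R_X)²(T_P/T_X)⁴ = (5.87)² × (1.441×10⁴/1.732×10⁴)⁴ = 34.4569 × 0.479142 = 16.51.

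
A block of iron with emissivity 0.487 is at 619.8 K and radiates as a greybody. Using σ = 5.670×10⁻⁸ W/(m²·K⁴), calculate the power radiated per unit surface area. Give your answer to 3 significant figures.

I ≈ 4.07×10³ W/m²

Stefan–Boltzmann: I = εσT⁴ = 0.487 × 5.670×10⁻⁸ × (619.8)⁴ = 4.07×10³ W/m².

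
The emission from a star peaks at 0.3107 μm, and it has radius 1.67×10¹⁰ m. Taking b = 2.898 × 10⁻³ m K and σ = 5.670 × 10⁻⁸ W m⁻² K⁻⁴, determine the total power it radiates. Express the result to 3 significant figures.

P ≈ 1.50×10³⁰ W

Wien's law: T = b/λ_max = 2.898×10⁻³/3.107×10⁻⁷ = 9327.33 K.
Surface area A = 4πR² = 4π(1.67×10¹⁰ m)² = 3.50464×10²¹ m².
Then P = σAT⁴ = 5.670×10⁻⁸×3.50464×10²¹×(9327.33)⁴ = 1.50×10³⁰ W.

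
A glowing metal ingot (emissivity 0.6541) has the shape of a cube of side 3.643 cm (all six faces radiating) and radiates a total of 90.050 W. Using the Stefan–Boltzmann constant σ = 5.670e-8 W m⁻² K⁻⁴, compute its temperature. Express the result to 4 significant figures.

Area A = 6s² = 6×(0.03643 m)² = 7.96287×10⁻³ m².
P = εσAT⁴ ⇒ T = (P/(εσA))^(1/4) = (90.050/(0.6541×5.670×10⁻⁸×7.96287×10⁻³))^(1/4) = 743.1 K.

T ≈ 743.1 K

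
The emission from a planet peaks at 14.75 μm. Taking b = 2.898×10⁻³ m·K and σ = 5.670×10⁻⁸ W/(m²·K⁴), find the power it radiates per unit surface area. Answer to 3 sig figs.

I ≈ 84.5 W/m²

Wien's law: T = b/λ_max = 2.898×10⁻³/1.475×10⁻⁵ = 196.475 K.
Then I = σT⁴ = 5.670×10⁻⁸×(196.475)⁴ = 84.5 W/m².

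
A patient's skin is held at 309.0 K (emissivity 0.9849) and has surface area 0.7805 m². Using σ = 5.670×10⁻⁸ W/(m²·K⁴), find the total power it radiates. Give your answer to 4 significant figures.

Area A = 0.7805 m².
P = εσAT⁴ = 0.9849 × 5.670×10⁻⁸ × 0.7805 × (309.0)⁴ = 397.4 W.

P ≈ 397.4 W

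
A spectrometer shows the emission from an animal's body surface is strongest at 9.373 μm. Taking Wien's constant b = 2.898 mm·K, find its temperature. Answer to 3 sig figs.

T ≈ 309 K

Wien's law gives T = b/λ_max = (2.898×10⁻³ m·K)/(9.373×10⁻⁶ m) = 309 K.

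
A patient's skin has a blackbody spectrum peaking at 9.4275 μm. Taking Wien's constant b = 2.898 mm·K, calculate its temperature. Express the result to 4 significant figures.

Wien's law gives T = b/λ_max = (2.898×10⁻³ m·K)/(9.4275×10⁻⁶ m) = 307.4 K.

T ≈ 307.4 K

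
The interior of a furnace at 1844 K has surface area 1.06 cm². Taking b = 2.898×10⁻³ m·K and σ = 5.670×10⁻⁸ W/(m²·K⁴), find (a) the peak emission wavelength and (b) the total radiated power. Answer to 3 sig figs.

(a) λ_max = b/T = 2.898×10⁻³/1844 = 1.572×10⁻⁶ m = 1.57×10³ nm.
Area A = 1.06 cm² = 1.06×10⁻⁴ m².
(b) P = σAT⁴ = 5.670×10⁻⁸×1.06×10⁻⁴×(1844)⁴ = 69.5 W.

λ_max ≈ 1.57×10³ nm; P ≈ 69.5 W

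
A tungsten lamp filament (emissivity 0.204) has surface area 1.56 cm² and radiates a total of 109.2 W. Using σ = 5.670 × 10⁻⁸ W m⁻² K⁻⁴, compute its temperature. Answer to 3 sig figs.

Area A = 1.56 cm² = 1.56×10⁻⁴ m².
P = εσAT⁴ ⇒ T = (P/(εσA))^(1/4) = (109.2/(0.204×5.670×10⁻⁸×1.56×10⁻⁴))^(1/4) = 2.79×10³ K.

T ≈ 2.79×10³ K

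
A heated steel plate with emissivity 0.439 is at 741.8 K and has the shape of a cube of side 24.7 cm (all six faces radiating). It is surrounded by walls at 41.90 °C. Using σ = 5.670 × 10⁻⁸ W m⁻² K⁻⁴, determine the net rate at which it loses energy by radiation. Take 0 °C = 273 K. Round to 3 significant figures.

Net loss ≈ 2.67×10³ W

Surroundings: T = 41.90 °C + 273 = 314.90 K.
Area A = 6s² = 6×(0.247 m)² = 0.366054 m².
Net radiated power P_net = εσA(T⁴ − T₀⁴) = 0.439×5.670×10⁻⁸×0.366054×(741.8⁴ − 314.90⁴).
T⁴ − T₀⁴ = 3.02794×10¹¹ − 9.83310×10⁹ = 2.92961×10¹¹ K⁴, so P_net = 2.67×10³ W.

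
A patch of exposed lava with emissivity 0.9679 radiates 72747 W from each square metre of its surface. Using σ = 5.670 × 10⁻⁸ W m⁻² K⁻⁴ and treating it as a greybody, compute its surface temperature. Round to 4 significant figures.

I = εσT⁴, so T = (I/εσ)^(1/4) = (72747/(0.9679×5.670×10⁻⁸))^(1/4) = 1073 K.

T ≈ 1073 K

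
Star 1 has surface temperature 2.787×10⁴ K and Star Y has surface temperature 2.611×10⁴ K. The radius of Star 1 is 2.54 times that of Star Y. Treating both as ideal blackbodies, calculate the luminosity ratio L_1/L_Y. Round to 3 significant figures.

L_1/L_Y ≈ 8.38

L ∝ R²T⁴, so L_1/L_Y = (R_1/R_Y)²(T_1/T_Y)⁴ = (2.54)² × (2.787×10⁴/2.611×10⁴)⁴ = 6.4516 × 1.29814 = 8.38.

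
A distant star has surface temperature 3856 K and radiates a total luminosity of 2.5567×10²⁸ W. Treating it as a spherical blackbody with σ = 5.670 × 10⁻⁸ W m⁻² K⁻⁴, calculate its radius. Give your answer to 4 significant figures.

L = 4πR²σT⁴ ⇒ R = √(L/(4πσT⁴)).
σT⁴ = 1.25352×10⁷ W/m², so R = √(2.5567×10²⁸/(4π×1.25352×10⁷)) = 1.274×10¹⁰ m.

R ≈ 1.274×10¹⁰ m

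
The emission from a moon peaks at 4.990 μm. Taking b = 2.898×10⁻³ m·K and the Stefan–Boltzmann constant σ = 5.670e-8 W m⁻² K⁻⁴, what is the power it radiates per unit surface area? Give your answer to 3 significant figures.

I ≈ 6.45×10³ W/m²

Wien's law: T = b/λ_max = 2.898×10⁻³/4.990×10⁻⁶ = 580.762 K.
Then I = σT⁴ = 5.670×10⁻⁸×(580.762)⁴ = 6.45×10³ W/m².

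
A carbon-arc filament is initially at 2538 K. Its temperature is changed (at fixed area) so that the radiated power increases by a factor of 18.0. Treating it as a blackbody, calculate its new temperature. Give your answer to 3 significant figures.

P ∝ T⁴, so T₂/T₁ = (P₂/P₁)^(1/4) = (18.0)^(1/4) = 2.05977.
T₂ = 2538 × 2.05977 = 5.23×10³ K.

T₂ ≈ 5.23×10³ K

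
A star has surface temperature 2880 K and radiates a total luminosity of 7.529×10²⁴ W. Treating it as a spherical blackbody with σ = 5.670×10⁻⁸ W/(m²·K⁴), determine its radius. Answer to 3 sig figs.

R ≈ 3.92×10⁸ m

L = 4πR²σT⁴ ⇒ R = √(L/(4πσT⁴)).
σT⁴ = 3.90079×10⁶ W/m², so R = √(7.529×10²⁴/(4π×3.90079×10⁶)) = 3.92×10⁸ m.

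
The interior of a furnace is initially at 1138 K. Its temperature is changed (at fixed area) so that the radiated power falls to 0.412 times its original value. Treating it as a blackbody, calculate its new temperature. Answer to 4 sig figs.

T₂ ≈ 911.7 K

P ∝ T⁴, so T₂/T₁ = (P₂/P₁)^(1/4) = (0.412)^(1/4) = 0.801169.
T₂ = 1138 × 0.801169 = 911.7 K.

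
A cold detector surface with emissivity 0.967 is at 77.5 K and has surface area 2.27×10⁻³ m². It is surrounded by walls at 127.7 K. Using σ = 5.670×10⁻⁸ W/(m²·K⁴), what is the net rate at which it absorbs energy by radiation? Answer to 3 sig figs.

Net gain ≈ 0.0286 W

Area A = 2.27×10⁻³ m².
Net radiated power P_net = εσA(T⁴ − T₀⁴) = 0.967×5.670×10⁻⁸×2.27×10⁻³×(77.5⁴ − 127.7⁴).
T⁴ − T₀⁴ = 3.60750×10⁷ − 2.65928×10⁸ = -2.29853×10⁸ K⁴, so P_net = -0.0286 W — negative, meaning a net gain of 0.0286 W.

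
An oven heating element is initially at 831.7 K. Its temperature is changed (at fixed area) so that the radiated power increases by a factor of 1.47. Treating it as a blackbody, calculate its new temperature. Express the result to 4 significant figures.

T₂ ≈ 915.8 K

P ∝ T⁴, so T₂/T₁ = (P₂/P₁)^(1/4) = (1.47)^(1/4) = 1.10111.
T₂ = 831.7 × 1.10111 = 915.8 K.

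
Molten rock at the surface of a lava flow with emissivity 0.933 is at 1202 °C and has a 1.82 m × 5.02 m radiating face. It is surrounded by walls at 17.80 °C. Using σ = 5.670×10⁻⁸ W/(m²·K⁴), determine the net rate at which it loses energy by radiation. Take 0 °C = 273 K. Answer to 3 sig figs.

Net loss ≈ 2.28×10⁶ W

T = 1202 °C + 273 = 1475 K.
Surroundings: T = 17.80 °C + 273 = 290.80 K.
Area A = 1.82 × 5.02 = 9.1364 m².
Net radiated power P_net = εσA(T⁴ − T₀⁴) = 0.933×5.670×10⁻⁸×9.1364×(1475⁴ − 290.80⁴).
T⁴ − T₀⁴ = 4.73334×10¹² − 7.15118×10⁹ = 4.72619×10¹² K⁴, so P_net = 2.28×10⁶ W.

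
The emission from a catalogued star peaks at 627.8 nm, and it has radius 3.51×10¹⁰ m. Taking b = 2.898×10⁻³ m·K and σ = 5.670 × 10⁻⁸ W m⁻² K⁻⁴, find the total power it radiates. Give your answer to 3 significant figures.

P ≈ 3.99×10²⁹ W

Wien's law: T = b/λ_max = 2.898×10⁻³/6.278×10⁻⁷ = 4616.12 K.
Surface area A = 4πR² = 4π(3.51×10¹⁰ m)² = 1.54819×10²² m².
Then P = σAT⁴ = 5.670×10⁻⁸×1.54819×10²²×(4616.12)⁴ = 3.99×10²⁹ W.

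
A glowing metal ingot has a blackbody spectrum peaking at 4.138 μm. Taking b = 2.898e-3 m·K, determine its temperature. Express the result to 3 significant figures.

Wien's law gives T = b/λ_max = (2.898×10⁻³ m·K)/(4.138×10⁻⁶ m) = 700 K.

T ≈ 700 K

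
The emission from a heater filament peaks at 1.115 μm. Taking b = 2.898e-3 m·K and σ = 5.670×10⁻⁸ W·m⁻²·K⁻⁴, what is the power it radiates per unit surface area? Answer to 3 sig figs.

I ≈ 2.59×10⁶ W/m²

Wien's law: T = b/λ_max = 2.898×10⁻³/1.115×10⁻⁶ = 2599.10 K.
Then I = σT⁴ = 5.670×10⁻⁸×(2599.10)⁴ = 2.59×10⁶ W/m².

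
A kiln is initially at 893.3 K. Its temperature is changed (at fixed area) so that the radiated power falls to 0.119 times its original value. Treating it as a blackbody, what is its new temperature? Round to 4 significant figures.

P ∝ T⁴, so T₂/T₁ = (P₂/P₁)^(1/4) = (0.119)^(1/4) = 0.587336.
T₂ = 893.3 × 0.587336 = 524.7 K.

T₂ ≈ 524.7 K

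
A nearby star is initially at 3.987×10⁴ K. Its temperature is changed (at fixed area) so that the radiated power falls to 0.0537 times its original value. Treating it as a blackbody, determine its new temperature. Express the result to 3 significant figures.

T₂ ≈ 1.92×10⁴ K

P ∝ T⁴, so T₂/T₁ = (P₂/P₁)^(1/4) = (0.0537)^(1/4) = 0.481386.
T₂ = 3.987×10⁴ × 0.481386 = 1.92×10⁴ K.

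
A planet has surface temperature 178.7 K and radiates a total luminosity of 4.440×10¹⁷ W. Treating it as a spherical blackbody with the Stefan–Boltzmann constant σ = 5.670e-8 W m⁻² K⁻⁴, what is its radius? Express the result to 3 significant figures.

L = 4πR²σT⁴ ⇒ R = √(L/(4πσT⁴)).
σT⁴ = 57.8204 W/m², so R = √(4.440×10¹⁷/(4π×57.8204)) = 2.47×10⁷ m.

R ≈ 2.47×10⁷ m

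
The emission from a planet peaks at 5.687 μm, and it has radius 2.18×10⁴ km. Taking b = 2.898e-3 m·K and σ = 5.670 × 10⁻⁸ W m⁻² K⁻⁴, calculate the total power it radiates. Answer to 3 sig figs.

P ≈ 2.28×10¹⁹ W

Wien's law: T = b/λ_max = 2.898×10⁻³/5.687×10⁻⁶ = 509.583 K.
Surface area A = 4πR² = 4π(2.18×10⁷ m)² = 5.97204×10¹⁵ m².
Then P = σAT⁴ = 5.670×10⁻⁸×5.97204×10¹⁵×(509.583)⁴ = 2.28×10¹⁹ W.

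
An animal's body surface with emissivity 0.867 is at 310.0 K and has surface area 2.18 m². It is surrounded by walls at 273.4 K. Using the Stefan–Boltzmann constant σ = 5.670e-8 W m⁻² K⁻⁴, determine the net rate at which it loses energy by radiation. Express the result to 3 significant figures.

Area A = 2.18 m².
Net radiated power P_net = εσA(T⁴ − T₀⁴) = 0.867×5.670×10⁻⁸×2.18×(310.0⁴ − 273.4⁴).
T⁴ − T₀⁴ = 9.23521×10⁹ − 5.58720×10⁹ = 3.64801×10⁹ K⁴, so P_net = 391 W.

Net loss ≈ 391 W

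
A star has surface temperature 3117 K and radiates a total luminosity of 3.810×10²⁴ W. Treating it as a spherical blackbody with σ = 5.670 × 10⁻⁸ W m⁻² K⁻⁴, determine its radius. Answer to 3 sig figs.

R ≈ 2.38×10⁸ m

L = 4πR²σT⁴ ⇒ R = √(L/(4πσT⁴)).
σT⁴ = 5.35217×10⁶ W/m², so R = √(3.810×10²⁴/(4π×5.35217×10⁶)) = 2.38×10⁸ m.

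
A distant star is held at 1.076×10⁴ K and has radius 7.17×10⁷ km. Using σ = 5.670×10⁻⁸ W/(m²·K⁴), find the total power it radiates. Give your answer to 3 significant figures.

P ≈ 4.91×10³¹ W

Surface area A = 4πR² = 4π(7.17×10¹⁰ m)² = 6.46023×10²² m².
P = σAT⁴ = 5.670×10⁻⁸ × 6.46023×10²² × (1.076×10⁴)⁴ = 4.91×10³¹ W.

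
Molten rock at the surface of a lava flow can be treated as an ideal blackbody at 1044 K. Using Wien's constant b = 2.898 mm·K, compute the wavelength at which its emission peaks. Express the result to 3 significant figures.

λ_max ≈ 2.78 μm

Wien's displacement law: λ_max = b/T = (2.898×10⁻³ m·K)/(1044 K) = 2.776×10⁻⁶ m.
That is 2.78 μm, in the infrared range.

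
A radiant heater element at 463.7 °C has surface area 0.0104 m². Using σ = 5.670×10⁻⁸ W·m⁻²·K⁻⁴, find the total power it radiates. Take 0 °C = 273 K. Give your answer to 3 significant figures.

P ≈ 174 W

T = 463.7 °C + 273 = 736.7 K.
Area A = 0.0104 m².
P = σAT⁴ = 5.670×10⁻⁸ × 0.0104 × (736.7)⁴ = 174 W.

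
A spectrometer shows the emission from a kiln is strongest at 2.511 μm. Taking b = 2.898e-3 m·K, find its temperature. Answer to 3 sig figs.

Wien's law gives T = b/λ_max = (2.898×10⁻³ m·K)/(2.511×10⁻⁶ m) = 1.15×10³ K.

T ≈ 1.15×10³ K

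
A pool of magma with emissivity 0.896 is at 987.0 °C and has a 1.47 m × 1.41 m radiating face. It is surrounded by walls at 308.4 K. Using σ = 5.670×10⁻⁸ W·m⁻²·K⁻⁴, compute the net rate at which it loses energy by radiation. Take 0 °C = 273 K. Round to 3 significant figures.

Net loss ≈ 2.64×10⁵ W

T = 987.0 °C + 273 = 1260.0 K.
Area A = 1.47 × 1.41 = 2.0727 m².
Net radiated power P_net = εσA(T⁴ − T₀⁴) = 0.896×5.670×10⁻⁸×2.0727×(1260.0⁴ − 308.4⁴).
T⁴ − T₀⁴ = 2.52047×10¹² − 9.04602×10⁹ = 2.51142×10¹² K⁴, so P_net = 2.64×10⁵ W.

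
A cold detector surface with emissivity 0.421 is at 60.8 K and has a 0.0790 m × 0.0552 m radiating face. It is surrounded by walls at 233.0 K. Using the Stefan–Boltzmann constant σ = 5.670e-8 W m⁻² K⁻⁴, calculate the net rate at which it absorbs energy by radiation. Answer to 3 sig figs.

Area A = 0.0790 × 0.0552 = 4.3608×10⁻³ m².
Net radiated power P_net = εσA(T⁴ − T₀⁴) = 0.421×5.670×10⁻⁸×4.3608×10⁻³×(60.8⁴ − 233.0⁴).
T⁴ − T₀⁴ = 1.36651×10⁷ − 2.94730×10⁹ = -2.93363×10⁹ K⁴, so P_net = -0.305 W — negative, meaning a net gain of 0.305 W.

Net gain ≈ 0.305 W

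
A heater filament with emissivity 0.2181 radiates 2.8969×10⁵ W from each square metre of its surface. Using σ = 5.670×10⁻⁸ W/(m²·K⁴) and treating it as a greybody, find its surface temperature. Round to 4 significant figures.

T ≈ 2200 K

I = εσT⁴, so T = (I/εσ)^(1/4) = (2.8969×10⁵/(0.2181×5.670×10⁻⁸))^(1/4) = 2200 K.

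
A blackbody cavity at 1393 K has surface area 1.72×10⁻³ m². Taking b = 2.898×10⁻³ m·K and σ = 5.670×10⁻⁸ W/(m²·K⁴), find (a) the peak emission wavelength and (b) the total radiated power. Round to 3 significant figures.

λ_max ≈ 2.08 μm; P ≈ 367 W

(a) λ_max = b/T = 2.898×10⁻³/1393 = 2.080×10⁻⁶ m = 2.08 μm.
Area A = 1.72×10⁻³ m².
(b) P = σAT⁴ = 5.670×10⁻⁸×1.72×10⁻³×(1393)⁴ = 367 W.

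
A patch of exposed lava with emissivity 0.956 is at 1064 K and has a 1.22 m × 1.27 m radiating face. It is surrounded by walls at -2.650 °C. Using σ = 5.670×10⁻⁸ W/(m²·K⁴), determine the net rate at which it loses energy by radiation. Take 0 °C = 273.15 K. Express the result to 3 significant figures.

Net loss ≈ 1.07×10⁵ W

Surroundings: T = -2.650 °C + 273.15 = 270.500 K.
Area A = 1.22 × 1.27 = 1.5494 m².
Net radiated power P_net = εσA(T⁴ − T₀⁴) = 0.956×5.670×10⁻⁸×1.5494×(1064⁴ − 270.500⁴).
T⁴ − T₀⁴ = 1.28164×10¹² − 5.35389×10⁹ = 1.27629×10¹² K⁴, so P_net = 1.07×10⁵ W.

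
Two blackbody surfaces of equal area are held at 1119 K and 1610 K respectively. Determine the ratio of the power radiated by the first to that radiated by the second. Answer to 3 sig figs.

With equal areas, P₁/P₂ = (T₁/T₂)⁴ = (1119/1610)⁴ = 0.233.

P₁/P₂ ≈ 0.233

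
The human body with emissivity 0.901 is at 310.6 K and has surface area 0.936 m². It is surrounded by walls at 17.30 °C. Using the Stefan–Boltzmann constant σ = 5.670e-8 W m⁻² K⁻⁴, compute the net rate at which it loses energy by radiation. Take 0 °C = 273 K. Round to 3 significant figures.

Net loss ≈ 105 W

Surroundings: T = 17.30 °C + 273 = 290.30 K.
Area A = 0.936 m².
Net radiated power P_net = εσA(T⁴ − T₀⁴) = 0.901×5.670×10⁻⁸×0.936×(310.6⁴ − 290.30⁴).
T⁴ − T₀⁴ = 9.30692×10⁹ − 7.10212×10⁹ = 2.20480×10⁹ K⁴, so P_net = 105 W.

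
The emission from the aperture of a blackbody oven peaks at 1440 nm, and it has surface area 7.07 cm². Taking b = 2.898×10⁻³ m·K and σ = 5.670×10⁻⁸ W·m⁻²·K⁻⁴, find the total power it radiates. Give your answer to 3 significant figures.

Wien's law: T = b/λ_max = 2.898×10⁻³/1.440×10⁻⁶ = 2012.50 K.
Area A = 7.07 cm² = 7.07×10⁻⁴ m².
Then P = σAT⁴ = 5.670×10⁻⁸×7.07×10⁻⁴×(2012.50)⁴ = 658 W.

P ≈ 658 W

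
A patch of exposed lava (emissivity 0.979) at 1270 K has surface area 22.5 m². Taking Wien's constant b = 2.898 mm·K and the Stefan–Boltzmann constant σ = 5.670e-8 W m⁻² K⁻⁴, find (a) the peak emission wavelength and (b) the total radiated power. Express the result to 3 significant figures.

(a) λ_max = b/T = 2.898×10⁻³/1270 = 2.282×10⁻⁶ m = 2.28×10³ nm.
Area A = 22.5 m².
(b) P = εσAT⁴ = 0.979×5.670×10⁻⁸×22.5×(1270)⁴ = 3.25×10⁶ W.

λ_max ≈ 2.28×10³ nm; P ≈ 3.25×10⁶ W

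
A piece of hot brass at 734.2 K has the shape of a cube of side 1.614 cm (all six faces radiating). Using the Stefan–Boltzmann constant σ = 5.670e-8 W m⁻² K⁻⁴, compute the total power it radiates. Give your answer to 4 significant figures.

P ≈ 25.75 W

Area A = 6s² = 6×(0.01614 m)² = 1.563×10⁻³ m².
P = σAT⁴ = 5.670×10⁻⁸ × 1.563×10⁻³ × (734.2)⁴ = 25.75 W.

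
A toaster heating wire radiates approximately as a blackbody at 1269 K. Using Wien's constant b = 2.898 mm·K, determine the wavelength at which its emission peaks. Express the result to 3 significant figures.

λ_max ≈ 2.28 μm

Wien's displacement law: λ_max = b/T = (2.898×10⁻³ m·K)/(1269 K) = 2.284×10⁻⁶ m.
That is 2.28 μm, in the infrared range.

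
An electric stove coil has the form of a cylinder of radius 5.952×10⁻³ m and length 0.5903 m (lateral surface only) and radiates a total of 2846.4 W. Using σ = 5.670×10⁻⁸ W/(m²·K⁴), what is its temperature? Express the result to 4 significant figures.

Lateral area A = 2πrL = 2π×5.952×10⁻³×0.5903 = 0.0220758 m².
P = σAT⁴ ⇒ T = (P/(σA))^(1/4) = (2846.4/(5.670×10⁻⁸×0.0220758))^(1/4) = 1228 K.

T ≈ 1228 K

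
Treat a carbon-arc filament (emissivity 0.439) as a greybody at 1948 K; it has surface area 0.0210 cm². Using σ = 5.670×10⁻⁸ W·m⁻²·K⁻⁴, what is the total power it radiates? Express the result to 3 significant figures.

P ≈ 0.753 W

Area A = 0.0210 cm² = 2.10×10⁻⁶ m².
P = εσAT⁴ = 0.439 × 5.670×10⁻⁸ × 2.10×10⁻⁶ × (1948)⁴ = 0.753 W.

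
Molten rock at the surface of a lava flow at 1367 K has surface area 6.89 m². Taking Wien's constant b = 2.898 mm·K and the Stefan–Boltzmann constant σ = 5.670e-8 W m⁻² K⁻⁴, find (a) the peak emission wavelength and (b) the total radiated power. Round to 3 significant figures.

λ_max ≈ 2.12×10³ nm; P ≈ 1.36×10⁶ W

(a) λ_max = b/T = 2.898×10⁻³/1367 = 2.120×10⁻⁶ m = 2.12×10³ nm.
Area A = 6.89 m².
(b) P = σAT⁴ = 5.670×10⁻⁸×6.89×(1367)⁴ = 1.36×10⁶ W.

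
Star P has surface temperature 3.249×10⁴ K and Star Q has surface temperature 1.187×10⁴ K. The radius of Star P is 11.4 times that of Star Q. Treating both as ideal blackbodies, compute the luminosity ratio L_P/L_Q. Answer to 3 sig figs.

L_P/L_Q ≈ 7.29×10³

L ∝ R²T⁴, so L_P/L_Q = (R_P/R_Q)²(T_P/T_Q)⁴ = (11.4)² × (3.249×10⁴/1.187×10⁴)⁴ = 129.96 × 56.1301 = 7.29×10³.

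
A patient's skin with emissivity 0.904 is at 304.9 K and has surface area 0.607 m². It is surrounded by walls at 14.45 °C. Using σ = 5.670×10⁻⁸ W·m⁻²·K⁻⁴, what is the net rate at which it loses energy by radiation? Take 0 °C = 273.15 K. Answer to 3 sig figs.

Surroundings: T = 14.45 °C + 273.15 = 287.60 K.
Area A = 0.607 m².
Net radiated power P_net = εσA(T⁴ − T₀⁴) = 0.904×5.670×10⁻⁸×0.607×(304.9⁴ − 287.60⁴).
T⁴ − T₀⁴ = 8.64231×10⁹ − 6.84157×10⁹ = 1.80074×10⁹ K⁴, so P_net = 56.0 W.

Net loss ≈ 56.0 W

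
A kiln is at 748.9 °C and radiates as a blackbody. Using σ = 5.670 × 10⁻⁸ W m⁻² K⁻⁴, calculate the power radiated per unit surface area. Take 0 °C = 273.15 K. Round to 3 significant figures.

T = 748.9 °C + 273.15 = 1022.05 K.
Stefan–Boltzmann: I = σT⁴ = 5.670×10⁻⁸ × (1022.05)⁴ = 6.19×10⁴ W/m².

I ≈ 6.19×10⁴ W/m²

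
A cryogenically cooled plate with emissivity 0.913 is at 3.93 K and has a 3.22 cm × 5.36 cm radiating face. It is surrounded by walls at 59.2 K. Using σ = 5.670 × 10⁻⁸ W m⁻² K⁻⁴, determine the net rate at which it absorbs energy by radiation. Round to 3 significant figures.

Area A = 0.0322 × 0.0536 = 1.72592×10⁻³ m².
Net radiated power P_net = εσA(T⁴ − T₀⁴) = 0.913×5.670×10⁻⁸×1.72592×10⁻³×(3.93⁴ − 59.2⁴).
T⁴ − T₀⁴ = 238.545 − 1.22825×10⁷ = -1.22823×10⁷ K⁴, so P_net = -1.10×10⁻³ W — negative, meaning a net gain of 1.10×10⁻³ W.

Net gain ≈ 1.10×10⁻³ W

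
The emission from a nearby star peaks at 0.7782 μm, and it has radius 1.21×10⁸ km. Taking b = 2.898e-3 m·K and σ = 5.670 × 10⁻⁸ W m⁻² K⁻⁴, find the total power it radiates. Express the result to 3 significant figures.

P ≈ 2.01×10³⁰ W

Wien's law: T = b/λ_max = 2.898×10⁻³/7.782×10⁻⁷ = 3723.98 K.
Surface area A = 4πR² = 4π(1.21×10¹¹ m)² = 1.83984×10²³ m².
Then P = σAT⁴ = 5.670×10⁻⁸×1.83984×10²³×(3723.98)⁴ = 2.01×10³⁰ W.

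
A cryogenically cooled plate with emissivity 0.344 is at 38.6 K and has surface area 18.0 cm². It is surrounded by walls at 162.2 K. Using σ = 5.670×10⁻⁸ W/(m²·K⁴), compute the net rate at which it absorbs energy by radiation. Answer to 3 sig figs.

Net gain ≈ 0.0242 W

Area A = 18.0 cm² = 1.80×10⁻³ m².
Net radiated power P_net = εσA(T⁴ − T₀⁴) = 0.344×5.670×10⁻⁸×1.80×10⁻³×(38.6⁴ − 162.2⁴).
T⁴ − T₀⁴ = 2.21998×10⁶ − 6.92155×10⁸ = -6.89935×10⁸ K⁴, so P_net = -0.0242 W — negative, meaning a net gain of 0.0242 W.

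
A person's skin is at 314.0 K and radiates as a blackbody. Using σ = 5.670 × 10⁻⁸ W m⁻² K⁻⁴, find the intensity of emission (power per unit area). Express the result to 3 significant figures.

I ≈ 551 W/m²

Stefan–Boltzmann: I = σT⁴ = 5.670×10⁻⁸ × (314.0)⁴ = 551 W/m².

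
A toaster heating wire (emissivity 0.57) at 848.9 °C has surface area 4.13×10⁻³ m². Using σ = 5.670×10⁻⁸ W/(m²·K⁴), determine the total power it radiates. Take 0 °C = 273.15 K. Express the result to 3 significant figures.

T = 848.9 °C + 273.15 = 1122.05 K.
Area A = 4.13×10⁻³ m².
P = εσAT⁴ = 0.57 × 5.670×10⁻⁸ × 4.13×10⁻³ × (1122.05)⁴ = 212 W.

P ≈ 212 W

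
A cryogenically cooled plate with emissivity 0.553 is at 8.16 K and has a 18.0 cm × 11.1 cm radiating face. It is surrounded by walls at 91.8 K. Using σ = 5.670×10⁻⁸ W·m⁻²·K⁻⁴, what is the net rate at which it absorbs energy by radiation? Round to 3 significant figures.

Net gain ≈ 0.0445 W

Area A = 0.180 × 0.111 = 0.01998 m².
Net radiated power P_net = εσA(T⁴ − T₀⁴) = 0.553×5.670×10⁻⁸×0.01998×(8.16⁴ − 91.8⁴).
T⁴ − T₀⁴ = 4433.64 − 7.10184×10⁷ = -7.10140×10⁷ K⁴, so P_net = -0.0445 W — negative, meaning a net gain of 0.0445 W.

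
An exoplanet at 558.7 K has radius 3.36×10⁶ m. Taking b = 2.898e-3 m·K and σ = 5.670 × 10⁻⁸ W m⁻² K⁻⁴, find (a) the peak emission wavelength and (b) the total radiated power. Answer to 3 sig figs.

(a) λ_max = b/T = 2.898×10⁻³/558.7 = 5.187×10⁻⁶ m = 5.19 μm.
Surface area A = 4πR² = 4π(3.36×10⁶ m)² = 1.41869×10¹⁴ m².
(b) P = σAT⁴ = 5.670×10⁻⁸×1.41869×10¹⁴×(558.7)⁴ = 7.84×10¹⁷ W.

λ_max ≈ 5.19 μm; P ≈ 7.84×10¹⁷ W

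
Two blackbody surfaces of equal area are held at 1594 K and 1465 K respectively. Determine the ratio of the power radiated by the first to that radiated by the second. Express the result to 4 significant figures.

With equal areas, P₁/P₂ = (T₁/T₂)⁴ = (1594/1465)⁴ = 1.402.

P₁/P₂ ≈ 1.402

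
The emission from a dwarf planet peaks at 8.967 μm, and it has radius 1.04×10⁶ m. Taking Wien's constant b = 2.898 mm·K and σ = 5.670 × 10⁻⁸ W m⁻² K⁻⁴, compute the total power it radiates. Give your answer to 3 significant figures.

P ≈ 8.41×10¹⁵ W

Wien's law: T = b/λ_max = 2.898×10⁻³/8.967×10⁻⁶ = 323.185 K.
Surface area A = 4πR² = 4π(1.04×10⁶ m)² = 1.35918×10¹³ m².
Then P = σAT⁴ = 5.670×10⁻⁸×1.35918×10¹³×(323.185)⁴ = 8.41×10¹⁵ W.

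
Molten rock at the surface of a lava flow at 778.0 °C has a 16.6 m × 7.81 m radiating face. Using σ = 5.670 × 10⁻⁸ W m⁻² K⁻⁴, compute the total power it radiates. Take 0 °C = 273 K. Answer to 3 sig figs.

T = 778.0 °C + 273 = 1051.0 K.
Area A = 16.6 × 7.81 = 129.646 m².
P = σAT⁴ = 5.670×10⁻⁸ × 129.646 × (1051.0)⁴ = 8.97×10⁶ W.

P ≈ 8.97×10⁶ W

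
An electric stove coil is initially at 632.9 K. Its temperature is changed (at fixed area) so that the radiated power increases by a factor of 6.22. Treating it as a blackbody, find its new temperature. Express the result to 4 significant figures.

T₂ ≈ 999.5 K

P ∝ T⁴, so T₂/T₁ = (P₂/P₁)^(1/4) = (6.22)^(1/4) = 1.57924.
T₂ = 632.9 × 1.57924 = 999.5 K.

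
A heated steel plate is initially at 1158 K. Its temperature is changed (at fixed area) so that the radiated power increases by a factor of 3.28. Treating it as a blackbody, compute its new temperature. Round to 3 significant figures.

T₂ ≈ 1.56×10³ K

P ∝ T⁴, so T₂/T₁ = (P₂/P₁)^(1/4) = (3.28)^(1/4) = 1.34576.
T₂ = 1158 × 1.34576 = 1.56×10³ K.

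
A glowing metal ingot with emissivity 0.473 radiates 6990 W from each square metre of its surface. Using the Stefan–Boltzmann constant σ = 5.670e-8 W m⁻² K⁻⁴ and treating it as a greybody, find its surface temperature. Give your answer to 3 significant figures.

T ≈ 715 K

I = εσT⁴, so T = (I/εσ)^(1/4) = (6990/(0.473×5.670×10⁻⁸))^(1/4) = 715 K.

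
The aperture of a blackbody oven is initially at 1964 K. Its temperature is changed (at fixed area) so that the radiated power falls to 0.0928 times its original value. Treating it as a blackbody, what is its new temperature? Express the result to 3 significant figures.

P ∝ T⁴, so T₂/T₁ = (P₂/P₁)^(1/4) = (0.0928)^(1/4) = 0.551934.
T₂ = 1964 × 0.551934 = 1.08×10³ K.

T₂ ≈ 1.08×10³ K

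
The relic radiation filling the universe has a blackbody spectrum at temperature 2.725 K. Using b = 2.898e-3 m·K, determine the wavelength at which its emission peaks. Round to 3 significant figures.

Wien's displacement law: λ_max = b/T = (2.898×10⁻³ m·K)/(2.725 K) = 1.063×10⁻³ m.
That is 1.06 mm, in the microwave range.

λ_max ≈ 1.06 mm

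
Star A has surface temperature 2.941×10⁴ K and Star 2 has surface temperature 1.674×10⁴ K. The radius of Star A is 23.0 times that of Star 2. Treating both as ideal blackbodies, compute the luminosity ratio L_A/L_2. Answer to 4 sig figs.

L_A/L_2 ≈ 5040

L ∝ R²T⁴, so L_A/L_2 = (R_A/R_2)²(T_A/T_2)⁴ = (23.0)² × (2.941×10⁴/1.674×10⁴)⁴ = 529 × 9.52705 = 5040.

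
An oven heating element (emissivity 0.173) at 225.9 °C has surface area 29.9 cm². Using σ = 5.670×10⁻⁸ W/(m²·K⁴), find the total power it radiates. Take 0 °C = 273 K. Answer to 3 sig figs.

T = 225.9 °C + 273 = 498.9 K.
Area A = 29.9 cm² = 2.99×10⁻³ m².
P = εσAT⁴ = 0.173 × 5.670×10⁻⁸ × 2.99×10⁻³ × (498.9)⁴ = 1.82 W.

P ≈ 1.82 W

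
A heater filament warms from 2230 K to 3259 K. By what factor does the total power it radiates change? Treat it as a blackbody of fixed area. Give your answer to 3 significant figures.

P₂/P₁ ≈ 4.56

P ∝ T⁴, so P₂/P₁ = (T₂/T₁)⁴ = (3259/2230)⁴ = (1.46143)⁴ = 4.56.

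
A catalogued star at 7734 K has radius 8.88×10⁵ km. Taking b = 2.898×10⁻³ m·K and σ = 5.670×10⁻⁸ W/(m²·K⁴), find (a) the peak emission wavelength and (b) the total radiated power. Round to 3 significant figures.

λ_max ≈ 375 nm; P ≈ 2.01×10²⁷ W

(a) λ_max = b/T = 2.898×10⁻³/7734 = 3.747×10⁻⁷ m = 375 nm.
Surface area A = 4πR² = 4π(8.88×10⁸ m)² = 9.90914×10¹⁸ m².
(b) P = σAT⁴ = 5.670×10⁻⁸×9.90914×10¹⁸×(7734)⁴ = 2.01×10²⁷ W.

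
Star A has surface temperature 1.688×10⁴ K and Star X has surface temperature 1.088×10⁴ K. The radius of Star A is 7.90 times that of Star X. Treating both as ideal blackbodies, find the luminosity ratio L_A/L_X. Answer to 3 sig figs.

L ∝ R²T⁴, so L_A/L_X = (R_A/R_X)²(T_A/T_X)⁴ = (7.90)² × (1.688×10⁴/1.088×10⁴)⁴ = 62.41 × 5.79394 = 362.

L_A/L_X ≈ 362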